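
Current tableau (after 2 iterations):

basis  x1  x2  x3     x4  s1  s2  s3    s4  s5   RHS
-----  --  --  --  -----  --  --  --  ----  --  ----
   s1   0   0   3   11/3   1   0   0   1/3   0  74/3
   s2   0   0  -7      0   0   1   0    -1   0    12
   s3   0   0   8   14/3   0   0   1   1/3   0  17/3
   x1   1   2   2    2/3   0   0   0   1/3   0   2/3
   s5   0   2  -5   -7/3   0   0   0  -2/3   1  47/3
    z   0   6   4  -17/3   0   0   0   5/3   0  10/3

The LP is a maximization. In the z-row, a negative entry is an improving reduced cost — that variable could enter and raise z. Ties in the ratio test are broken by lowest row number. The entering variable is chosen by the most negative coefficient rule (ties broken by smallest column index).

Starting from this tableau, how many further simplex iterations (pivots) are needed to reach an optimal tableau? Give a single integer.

1

pivot: x4 in, x1 out → z = 9
No improving column remains; optimal.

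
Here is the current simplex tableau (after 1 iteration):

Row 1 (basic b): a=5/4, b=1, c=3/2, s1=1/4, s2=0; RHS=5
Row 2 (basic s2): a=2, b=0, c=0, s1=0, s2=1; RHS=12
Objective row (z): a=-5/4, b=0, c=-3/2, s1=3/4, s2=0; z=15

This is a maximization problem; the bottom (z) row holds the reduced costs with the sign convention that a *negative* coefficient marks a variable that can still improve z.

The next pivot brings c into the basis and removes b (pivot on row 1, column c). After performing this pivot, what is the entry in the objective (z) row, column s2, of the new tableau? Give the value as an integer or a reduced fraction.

0

Pivot element is row 1, column c: 3/2.
Normalize row 1: new (row 1, s2) = 0/(3/2) = 0.
z-row ← z-row − (-3/2)·(new row 1): 0 − (-3/2)·0 = 0.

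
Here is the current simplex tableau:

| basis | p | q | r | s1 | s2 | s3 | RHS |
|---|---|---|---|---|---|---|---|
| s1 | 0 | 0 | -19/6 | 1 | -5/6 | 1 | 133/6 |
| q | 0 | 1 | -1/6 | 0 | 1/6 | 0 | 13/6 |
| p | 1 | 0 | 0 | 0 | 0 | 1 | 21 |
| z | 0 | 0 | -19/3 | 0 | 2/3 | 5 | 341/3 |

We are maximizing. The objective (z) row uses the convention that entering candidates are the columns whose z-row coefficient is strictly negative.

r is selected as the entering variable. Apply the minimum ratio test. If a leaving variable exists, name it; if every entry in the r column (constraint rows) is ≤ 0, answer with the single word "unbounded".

unbounded

r-column entries: row 1: -19/6, row 2: -1/6, row 3: 0. All ≤ 0, so r can increase without bound; the LP is unbounded in this direction.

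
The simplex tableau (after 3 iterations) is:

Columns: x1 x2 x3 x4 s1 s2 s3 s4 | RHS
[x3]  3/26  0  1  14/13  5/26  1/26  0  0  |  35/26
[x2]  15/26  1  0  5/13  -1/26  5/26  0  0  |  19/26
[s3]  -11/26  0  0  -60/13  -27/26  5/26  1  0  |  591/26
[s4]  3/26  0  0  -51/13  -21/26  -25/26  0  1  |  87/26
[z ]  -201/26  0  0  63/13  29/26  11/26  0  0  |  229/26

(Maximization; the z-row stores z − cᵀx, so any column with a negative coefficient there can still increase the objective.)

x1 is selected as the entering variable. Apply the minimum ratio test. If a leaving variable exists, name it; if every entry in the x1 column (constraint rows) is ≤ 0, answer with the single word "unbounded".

x2

Ratios: row 1 (x3): (35/26)/(3/26) = 35/3; row 2 (x2): (19/26)/(15/26) = 19/15; row 3 (s3): entry -11/26 ≤ 0, skip; row 4 (s4): (87/26)/(3/26) = 29.
Minimum ratio is in the x2 row, so x2 leaves.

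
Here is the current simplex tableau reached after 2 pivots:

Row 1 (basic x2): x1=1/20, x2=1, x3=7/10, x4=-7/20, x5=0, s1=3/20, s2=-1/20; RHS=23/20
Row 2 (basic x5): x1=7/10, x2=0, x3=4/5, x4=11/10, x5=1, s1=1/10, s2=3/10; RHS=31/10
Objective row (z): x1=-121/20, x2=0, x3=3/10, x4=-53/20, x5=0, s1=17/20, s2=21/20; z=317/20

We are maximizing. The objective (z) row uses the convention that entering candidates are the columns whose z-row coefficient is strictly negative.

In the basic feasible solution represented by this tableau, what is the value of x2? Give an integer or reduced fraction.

x2 is basic (row 1); its value is the RHS of that row: 23/20.

23/20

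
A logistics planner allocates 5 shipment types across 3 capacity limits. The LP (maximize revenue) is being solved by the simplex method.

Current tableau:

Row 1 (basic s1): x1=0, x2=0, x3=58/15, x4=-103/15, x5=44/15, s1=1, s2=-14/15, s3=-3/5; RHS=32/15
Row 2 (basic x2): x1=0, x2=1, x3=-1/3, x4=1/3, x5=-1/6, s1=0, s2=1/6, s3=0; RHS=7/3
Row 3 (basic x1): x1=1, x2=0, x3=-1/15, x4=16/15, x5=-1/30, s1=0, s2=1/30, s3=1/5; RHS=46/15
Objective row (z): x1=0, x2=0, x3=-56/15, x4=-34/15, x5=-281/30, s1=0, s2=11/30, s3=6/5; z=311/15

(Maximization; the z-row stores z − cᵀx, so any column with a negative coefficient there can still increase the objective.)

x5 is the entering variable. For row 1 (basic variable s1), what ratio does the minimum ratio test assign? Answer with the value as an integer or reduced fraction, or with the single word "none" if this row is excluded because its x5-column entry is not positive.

8/11

Ratio = RHS / (x5 entry) = (32/15) / (44/15) = 8/11.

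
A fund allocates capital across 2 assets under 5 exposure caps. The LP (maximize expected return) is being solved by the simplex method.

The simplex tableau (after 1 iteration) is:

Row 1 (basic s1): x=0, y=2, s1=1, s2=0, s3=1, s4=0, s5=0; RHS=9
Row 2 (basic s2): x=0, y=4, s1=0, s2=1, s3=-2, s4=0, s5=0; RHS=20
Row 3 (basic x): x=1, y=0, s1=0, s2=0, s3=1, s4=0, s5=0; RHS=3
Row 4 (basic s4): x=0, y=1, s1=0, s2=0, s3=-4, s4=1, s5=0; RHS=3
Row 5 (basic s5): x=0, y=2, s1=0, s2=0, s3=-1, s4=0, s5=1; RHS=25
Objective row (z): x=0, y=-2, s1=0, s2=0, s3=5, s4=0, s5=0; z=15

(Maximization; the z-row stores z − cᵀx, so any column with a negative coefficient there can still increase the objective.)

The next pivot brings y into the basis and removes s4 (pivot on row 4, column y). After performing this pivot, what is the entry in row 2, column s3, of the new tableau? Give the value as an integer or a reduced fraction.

Pivot element is row 4, column y: 1.
Normalize row 4: new (row 4, s3) = (-4)/1 = -4.
row 2 ← row 2 − 4·(new row 4): -2 − 4·(-4) = 14.

14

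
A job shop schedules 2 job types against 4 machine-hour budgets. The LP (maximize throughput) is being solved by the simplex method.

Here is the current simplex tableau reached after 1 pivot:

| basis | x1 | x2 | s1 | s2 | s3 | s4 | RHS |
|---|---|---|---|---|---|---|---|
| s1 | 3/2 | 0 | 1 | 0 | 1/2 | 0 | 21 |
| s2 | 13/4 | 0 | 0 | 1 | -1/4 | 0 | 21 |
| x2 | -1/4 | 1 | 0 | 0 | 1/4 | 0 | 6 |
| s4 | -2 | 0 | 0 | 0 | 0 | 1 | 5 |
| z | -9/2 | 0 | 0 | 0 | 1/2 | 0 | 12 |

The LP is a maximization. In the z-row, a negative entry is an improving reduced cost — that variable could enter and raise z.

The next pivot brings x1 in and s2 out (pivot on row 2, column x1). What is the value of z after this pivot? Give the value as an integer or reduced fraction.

534/13

Minimum ratio for x1: 21/(13/4) = 84/13.
z changes by −(z-row coeff of x1)·ratio = −(-9/2)·(84/13) = 378/13.
New z = 12 + (378/13) = 534/13.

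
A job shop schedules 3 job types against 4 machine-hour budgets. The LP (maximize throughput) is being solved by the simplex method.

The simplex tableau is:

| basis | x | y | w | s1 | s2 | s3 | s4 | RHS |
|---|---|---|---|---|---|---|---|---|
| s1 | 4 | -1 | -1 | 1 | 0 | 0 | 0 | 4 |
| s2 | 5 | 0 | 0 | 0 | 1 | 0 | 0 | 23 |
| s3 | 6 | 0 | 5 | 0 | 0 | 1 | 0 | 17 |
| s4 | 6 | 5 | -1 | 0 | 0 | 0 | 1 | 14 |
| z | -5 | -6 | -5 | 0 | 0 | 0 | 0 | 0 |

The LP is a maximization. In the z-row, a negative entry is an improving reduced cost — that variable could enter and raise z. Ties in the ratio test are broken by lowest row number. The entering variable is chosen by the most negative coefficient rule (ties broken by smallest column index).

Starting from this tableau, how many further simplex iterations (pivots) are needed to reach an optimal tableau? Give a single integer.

2

pivot: y in, s4 out → z = 84/5
pivot: w in, s3 out → z = 947/25
No improving column remains; optimal.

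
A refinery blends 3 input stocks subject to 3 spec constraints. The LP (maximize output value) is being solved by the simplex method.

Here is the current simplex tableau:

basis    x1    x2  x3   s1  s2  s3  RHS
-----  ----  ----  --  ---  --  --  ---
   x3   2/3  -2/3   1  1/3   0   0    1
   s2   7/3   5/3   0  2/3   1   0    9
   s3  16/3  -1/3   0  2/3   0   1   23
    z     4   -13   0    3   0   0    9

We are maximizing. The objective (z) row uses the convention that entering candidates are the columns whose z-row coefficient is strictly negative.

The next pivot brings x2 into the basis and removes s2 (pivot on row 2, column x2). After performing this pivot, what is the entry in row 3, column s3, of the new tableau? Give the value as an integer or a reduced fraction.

1

Pivot element is row 2, column x2: 5/3.
Normalize row 2: new (row 2, s3) = 0/(5/3) = 0.
row 3 ← row 3 − (-1/3)·(new row 2): 1 − (-1/3)·0 = 1.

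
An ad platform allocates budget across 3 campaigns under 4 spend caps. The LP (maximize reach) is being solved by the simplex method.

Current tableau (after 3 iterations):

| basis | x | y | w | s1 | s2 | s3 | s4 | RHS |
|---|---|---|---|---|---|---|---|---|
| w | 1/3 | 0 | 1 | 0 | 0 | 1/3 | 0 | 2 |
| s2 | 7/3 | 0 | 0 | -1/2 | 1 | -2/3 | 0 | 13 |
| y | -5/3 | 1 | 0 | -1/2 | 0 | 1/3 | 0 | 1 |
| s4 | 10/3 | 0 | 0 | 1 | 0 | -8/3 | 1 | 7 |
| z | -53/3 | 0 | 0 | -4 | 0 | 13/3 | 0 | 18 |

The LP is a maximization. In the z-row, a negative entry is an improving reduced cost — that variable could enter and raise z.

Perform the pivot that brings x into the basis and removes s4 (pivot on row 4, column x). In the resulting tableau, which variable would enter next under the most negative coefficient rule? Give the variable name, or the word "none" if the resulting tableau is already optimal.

Pivot element 10/3. New z-row = old z-row − (-53/3)·(row 4/(10/3)).
Updated z-row coefficients: x: 0, y: 0, w: 0, s1: 13/10, s2: 0, s3: -49/5, s4: 53/10.
The most negative is -49/5 in column s3, so s3 would enter next.

s3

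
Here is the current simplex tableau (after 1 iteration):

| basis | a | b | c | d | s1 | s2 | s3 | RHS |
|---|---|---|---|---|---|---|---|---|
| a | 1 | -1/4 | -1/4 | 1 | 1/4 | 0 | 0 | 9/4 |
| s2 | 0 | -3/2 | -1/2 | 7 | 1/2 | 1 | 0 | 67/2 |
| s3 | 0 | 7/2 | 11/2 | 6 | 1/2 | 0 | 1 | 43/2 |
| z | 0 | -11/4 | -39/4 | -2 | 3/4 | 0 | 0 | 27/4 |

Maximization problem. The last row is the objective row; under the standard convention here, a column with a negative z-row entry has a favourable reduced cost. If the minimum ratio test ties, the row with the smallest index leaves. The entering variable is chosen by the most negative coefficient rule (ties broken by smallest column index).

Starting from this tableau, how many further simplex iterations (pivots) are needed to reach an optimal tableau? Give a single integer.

1

pivot: c in, s3 out → z = 987/22
No improving column remains; optimal.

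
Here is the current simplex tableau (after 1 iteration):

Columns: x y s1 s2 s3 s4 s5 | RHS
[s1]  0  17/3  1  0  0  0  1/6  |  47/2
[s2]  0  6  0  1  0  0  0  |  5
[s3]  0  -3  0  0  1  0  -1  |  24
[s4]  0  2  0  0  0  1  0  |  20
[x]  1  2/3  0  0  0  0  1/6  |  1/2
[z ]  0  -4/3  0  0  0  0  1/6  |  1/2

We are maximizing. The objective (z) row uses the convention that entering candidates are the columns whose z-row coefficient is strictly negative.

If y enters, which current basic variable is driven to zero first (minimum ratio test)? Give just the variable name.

Ratios: row 1 (s1): (47/2)/(17/3) = 141/34; row 2 (s2): 5/6 = 5/6; row 3 (s3): entry -3 ≤ 0, skip; row 4 (s4): 20/2 = 10; row 5 (x): (1/2)/(2/3) = 3/4.
Minimum ratio 3/4 is in the x row, so x leaves.

x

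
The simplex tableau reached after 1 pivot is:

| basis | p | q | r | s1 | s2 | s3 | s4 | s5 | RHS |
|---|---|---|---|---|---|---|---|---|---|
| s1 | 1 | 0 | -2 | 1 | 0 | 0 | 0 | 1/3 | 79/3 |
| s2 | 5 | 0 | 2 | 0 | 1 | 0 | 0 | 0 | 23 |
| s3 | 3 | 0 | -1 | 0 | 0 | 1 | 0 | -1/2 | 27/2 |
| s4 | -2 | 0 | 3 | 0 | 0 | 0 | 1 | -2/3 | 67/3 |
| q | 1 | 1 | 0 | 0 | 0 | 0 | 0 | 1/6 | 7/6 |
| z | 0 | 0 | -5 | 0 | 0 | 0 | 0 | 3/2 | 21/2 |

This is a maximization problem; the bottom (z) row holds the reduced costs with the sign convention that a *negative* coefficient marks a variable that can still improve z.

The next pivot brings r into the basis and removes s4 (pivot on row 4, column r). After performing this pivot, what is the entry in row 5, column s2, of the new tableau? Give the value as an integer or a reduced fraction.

Pivot element is row 4, column r: 3.
Normalize row 4: new (row 4, s2) = 0/3 = 0.
row 5 ← row 5 − 0·(new row 4): 0 − 0·0 = 0.

0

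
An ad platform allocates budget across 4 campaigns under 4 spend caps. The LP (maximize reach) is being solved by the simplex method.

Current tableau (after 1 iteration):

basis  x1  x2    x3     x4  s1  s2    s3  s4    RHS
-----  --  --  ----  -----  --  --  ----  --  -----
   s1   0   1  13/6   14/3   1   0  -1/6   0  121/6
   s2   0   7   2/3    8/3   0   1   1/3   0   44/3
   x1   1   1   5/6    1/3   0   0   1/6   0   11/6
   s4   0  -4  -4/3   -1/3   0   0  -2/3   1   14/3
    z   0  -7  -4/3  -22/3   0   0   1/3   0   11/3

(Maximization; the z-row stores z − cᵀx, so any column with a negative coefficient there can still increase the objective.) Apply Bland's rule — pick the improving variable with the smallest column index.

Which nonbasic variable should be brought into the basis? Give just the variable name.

x2

Objective-row coefficients: x1: 0, x2: -7, x3: -4/3, x4: -22/3, s1: 0, s2: 0, s3: 1/3, s4: 0.
Improving columns: x2, x3, x4. Bland's rule picks the smallest column index → x2.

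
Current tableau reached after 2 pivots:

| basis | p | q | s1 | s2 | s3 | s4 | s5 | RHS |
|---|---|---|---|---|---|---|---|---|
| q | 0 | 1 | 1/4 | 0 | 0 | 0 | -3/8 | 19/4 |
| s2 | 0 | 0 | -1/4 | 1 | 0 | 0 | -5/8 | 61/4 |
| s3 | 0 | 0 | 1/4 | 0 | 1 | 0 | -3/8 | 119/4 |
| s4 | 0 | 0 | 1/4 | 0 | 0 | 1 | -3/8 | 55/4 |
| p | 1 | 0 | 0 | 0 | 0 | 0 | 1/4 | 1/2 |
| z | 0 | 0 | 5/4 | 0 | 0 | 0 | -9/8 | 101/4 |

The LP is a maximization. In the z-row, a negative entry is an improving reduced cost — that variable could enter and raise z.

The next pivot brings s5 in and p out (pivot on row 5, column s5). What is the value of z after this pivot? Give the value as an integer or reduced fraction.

55/2

Minimum ratio for s5: (1/2)/(1/4) = 2.
z changes by −(z-row coeff of s5)·ratio = −(-9/8)·2 = 9/4.
New z = 101/4 + (9/4) = 55/2.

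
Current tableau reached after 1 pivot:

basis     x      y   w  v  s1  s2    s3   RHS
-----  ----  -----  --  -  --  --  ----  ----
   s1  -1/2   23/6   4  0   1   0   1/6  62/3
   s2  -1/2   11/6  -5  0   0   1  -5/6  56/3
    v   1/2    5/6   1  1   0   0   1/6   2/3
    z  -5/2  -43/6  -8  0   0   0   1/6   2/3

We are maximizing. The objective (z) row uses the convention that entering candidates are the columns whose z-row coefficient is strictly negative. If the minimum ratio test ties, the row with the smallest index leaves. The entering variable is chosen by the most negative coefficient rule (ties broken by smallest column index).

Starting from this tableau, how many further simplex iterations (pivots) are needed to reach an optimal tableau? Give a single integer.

pivot: w in, v out → z = 6
pivot: y in, w out → z = 32/5
No improving column remains; optimal.

2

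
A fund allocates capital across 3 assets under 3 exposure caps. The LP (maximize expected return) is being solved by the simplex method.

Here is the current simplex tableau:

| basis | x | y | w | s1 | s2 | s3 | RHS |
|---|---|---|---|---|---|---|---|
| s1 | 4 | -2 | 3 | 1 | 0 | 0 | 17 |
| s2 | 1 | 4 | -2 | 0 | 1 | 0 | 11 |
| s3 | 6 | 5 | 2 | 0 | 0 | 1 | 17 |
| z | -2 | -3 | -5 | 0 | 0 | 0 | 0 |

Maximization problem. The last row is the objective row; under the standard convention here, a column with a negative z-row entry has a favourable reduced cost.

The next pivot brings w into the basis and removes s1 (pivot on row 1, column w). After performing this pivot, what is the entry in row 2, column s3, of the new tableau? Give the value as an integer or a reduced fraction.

Pivot element is row 1, column w: 3.
Normalize row 1: new (row 1, s3) = 0/3 = 0.
row 2 ← row 2 − (-2)·(new row 1): 0 − (-2)·0 = 0.

0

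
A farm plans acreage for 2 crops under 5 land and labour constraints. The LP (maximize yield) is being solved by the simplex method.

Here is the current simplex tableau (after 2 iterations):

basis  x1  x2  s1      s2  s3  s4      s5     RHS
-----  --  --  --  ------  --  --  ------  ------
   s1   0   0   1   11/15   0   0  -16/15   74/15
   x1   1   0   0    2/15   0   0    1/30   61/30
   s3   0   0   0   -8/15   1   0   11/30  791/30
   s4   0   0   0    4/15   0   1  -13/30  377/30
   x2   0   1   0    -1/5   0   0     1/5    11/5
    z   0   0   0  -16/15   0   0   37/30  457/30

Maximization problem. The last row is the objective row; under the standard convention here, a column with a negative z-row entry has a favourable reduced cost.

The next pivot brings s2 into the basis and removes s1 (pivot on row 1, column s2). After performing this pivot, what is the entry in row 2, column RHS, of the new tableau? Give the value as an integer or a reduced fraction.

Pivot element is row 1, column s2: 11/15.
Normalize row 1: new (row 1, RHS) = (74/15)/(11/15) = 74/11.
row 2 ← row 2 − (2/15)·(new row 1): 61/30 − (2/15)·(74/11) = 25/22.

25/22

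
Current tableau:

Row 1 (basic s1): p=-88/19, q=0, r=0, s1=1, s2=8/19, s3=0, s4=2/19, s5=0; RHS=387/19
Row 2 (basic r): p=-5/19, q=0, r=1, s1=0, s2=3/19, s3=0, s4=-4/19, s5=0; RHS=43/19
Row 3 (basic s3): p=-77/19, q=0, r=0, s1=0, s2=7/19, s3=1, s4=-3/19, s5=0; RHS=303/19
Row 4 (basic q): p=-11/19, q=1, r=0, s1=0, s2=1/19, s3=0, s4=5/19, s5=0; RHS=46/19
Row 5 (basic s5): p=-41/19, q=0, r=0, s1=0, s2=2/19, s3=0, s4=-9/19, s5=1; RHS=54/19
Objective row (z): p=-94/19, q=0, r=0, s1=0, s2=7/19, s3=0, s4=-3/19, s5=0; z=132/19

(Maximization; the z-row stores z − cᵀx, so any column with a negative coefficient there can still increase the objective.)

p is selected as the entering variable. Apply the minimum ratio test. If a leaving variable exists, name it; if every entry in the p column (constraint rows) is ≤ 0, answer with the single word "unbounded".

unbounded

p-column entries: row 1: -88/19, row 2: -5/19, row 3: -77/19, row 4: -11/19, row 5: -41/19. All ≤ 0, so p can increase without bound; the LP is unbounded in this direction.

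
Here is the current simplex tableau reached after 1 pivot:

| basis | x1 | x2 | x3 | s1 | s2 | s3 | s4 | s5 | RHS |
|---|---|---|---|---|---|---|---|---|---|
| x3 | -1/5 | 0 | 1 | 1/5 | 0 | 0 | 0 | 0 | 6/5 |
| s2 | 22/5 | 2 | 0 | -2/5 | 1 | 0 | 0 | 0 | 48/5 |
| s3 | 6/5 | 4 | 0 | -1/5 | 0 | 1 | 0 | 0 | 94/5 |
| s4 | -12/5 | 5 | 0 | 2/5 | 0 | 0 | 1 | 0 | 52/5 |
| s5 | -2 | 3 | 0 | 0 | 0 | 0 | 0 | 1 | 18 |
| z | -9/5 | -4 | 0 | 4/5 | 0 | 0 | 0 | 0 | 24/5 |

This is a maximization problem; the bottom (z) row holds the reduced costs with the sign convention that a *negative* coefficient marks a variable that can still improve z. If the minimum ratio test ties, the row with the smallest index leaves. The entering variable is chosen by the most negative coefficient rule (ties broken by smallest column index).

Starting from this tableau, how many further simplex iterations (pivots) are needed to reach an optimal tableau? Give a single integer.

pivot: x2 in, s4 out → z = 328/25
pivot: x1 in, s2 out → z = 1132/67
No improving column remains; optimal.

2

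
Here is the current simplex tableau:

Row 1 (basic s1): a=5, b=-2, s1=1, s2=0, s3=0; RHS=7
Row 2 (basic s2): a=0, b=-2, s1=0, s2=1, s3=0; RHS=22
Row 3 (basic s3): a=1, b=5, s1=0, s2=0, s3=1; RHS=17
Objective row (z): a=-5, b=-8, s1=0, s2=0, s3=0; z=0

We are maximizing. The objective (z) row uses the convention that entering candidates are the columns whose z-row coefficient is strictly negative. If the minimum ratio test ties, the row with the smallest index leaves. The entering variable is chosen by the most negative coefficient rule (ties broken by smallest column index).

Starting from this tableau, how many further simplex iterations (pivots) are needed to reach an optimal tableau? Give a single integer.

pivot: b in, s3 out → z = 136/5
pivot: a in, s1 out → z = 323/9
No improving column remains; optimal.

2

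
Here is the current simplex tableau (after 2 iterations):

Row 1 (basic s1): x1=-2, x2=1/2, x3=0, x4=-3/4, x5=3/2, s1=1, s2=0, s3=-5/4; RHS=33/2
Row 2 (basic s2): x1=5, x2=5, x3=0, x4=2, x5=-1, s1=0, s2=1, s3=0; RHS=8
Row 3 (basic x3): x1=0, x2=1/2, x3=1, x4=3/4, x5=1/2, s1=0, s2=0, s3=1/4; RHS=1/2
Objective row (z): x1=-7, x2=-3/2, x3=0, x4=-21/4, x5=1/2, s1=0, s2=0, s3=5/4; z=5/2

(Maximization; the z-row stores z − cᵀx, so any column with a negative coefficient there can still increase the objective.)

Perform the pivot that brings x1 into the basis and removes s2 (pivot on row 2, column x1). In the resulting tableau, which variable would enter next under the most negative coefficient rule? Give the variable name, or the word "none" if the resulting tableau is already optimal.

x4

Pivot element 5. New z-row = old z-row − (-7)·(row 2/5).
Updated z-row coefficients: x1: 0, x2: 11/2, x3: 0, x4: -49/20, x5: -9/10, s1: 0, s2: 7/5, s3: 5/4.
The most negative is -49/20 in column x4, so x4 would enter next.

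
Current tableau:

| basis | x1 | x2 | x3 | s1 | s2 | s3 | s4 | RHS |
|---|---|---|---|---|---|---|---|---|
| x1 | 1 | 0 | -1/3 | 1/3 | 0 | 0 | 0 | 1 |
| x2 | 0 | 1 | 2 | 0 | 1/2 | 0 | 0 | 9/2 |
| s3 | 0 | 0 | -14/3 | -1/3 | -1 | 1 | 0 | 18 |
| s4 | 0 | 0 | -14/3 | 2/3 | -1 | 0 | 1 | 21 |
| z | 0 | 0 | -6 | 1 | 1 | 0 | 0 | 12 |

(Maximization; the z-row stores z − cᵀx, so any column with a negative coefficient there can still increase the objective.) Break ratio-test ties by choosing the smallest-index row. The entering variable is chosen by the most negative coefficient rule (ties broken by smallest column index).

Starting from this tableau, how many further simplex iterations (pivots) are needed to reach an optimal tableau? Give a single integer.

1

pivot: x3 in, x2 out → z = 51/2
No improving column remains; optimal.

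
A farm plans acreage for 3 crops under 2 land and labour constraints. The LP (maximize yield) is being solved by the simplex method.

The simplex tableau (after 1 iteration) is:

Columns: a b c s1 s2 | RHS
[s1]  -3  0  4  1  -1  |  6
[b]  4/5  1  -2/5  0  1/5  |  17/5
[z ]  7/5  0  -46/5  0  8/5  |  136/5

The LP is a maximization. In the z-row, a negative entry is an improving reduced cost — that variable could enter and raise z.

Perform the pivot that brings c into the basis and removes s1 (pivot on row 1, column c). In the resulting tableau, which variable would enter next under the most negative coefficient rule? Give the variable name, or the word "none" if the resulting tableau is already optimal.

Pivot element 4. New z-row = old z-row − (-46/5)·(row 1/4).
Updated z-row coefficients: a: -11/2, b: 0, c: 0, s1: 23/10, s2: -7/10.
The most negative is -11/2 in column a, so a would enter next.

a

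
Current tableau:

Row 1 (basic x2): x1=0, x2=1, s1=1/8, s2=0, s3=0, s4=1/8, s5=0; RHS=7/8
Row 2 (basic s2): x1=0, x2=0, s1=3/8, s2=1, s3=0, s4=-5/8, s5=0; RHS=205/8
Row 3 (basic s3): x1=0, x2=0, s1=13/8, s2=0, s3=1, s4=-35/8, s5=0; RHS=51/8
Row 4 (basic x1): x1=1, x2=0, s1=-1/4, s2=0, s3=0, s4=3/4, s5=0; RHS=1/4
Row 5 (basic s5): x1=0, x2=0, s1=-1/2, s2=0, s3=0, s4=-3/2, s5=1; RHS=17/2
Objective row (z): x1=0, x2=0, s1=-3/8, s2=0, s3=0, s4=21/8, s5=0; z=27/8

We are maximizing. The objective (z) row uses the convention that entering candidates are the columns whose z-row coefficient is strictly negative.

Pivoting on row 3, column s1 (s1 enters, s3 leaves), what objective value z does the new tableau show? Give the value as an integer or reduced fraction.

63/13

Minimum ratio for s1: (51/8)/(13/8) = 51/13.
z changes by −(z-row coeff of s1)·ratio = −(-3/8)·(51/13) = 153/104.
New z = 27/8 + (153/104) = 63/13.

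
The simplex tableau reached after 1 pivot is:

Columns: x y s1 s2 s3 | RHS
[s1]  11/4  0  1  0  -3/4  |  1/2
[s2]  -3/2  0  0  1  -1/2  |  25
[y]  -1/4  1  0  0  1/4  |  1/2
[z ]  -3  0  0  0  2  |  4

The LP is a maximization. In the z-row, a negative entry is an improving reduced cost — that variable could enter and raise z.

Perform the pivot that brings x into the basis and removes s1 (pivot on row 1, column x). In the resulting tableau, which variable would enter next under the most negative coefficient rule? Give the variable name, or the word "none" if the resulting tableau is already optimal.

none

Pivot element 11/4. New z-row = old z-row − (-3)·(row 1/(11/4)).
Updated z-row coefficients: x: 0, y: 0, s1: 12/11, s2: 0, s3: 13/11.
No coefficient is strictly negative; the tableau after this pivot is optimal.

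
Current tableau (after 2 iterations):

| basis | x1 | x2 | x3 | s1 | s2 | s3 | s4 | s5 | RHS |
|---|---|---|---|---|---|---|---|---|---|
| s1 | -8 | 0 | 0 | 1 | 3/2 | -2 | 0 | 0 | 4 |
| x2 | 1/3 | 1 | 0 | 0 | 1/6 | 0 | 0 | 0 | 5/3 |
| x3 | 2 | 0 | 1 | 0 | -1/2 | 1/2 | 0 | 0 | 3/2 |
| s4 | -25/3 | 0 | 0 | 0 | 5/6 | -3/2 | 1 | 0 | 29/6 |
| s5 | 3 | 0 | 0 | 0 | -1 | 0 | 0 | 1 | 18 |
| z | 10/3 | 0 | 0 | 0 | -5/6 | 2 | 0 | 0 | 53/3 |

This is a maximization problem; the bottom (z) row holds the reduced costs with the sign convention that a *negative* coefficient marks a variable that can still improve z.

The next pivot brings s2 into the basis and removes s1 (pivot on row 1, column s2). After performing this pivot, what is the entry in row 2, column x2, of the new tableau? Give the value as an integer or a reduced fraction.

1

Pivot element is row 1, column s2: 3/2.
Normalize row 1: new (row 1, x2) = 0/(3/2) = 0.
row 2 ← row 2 − (1/6)·(new row 1): 1 − (1/6)·0 = 1.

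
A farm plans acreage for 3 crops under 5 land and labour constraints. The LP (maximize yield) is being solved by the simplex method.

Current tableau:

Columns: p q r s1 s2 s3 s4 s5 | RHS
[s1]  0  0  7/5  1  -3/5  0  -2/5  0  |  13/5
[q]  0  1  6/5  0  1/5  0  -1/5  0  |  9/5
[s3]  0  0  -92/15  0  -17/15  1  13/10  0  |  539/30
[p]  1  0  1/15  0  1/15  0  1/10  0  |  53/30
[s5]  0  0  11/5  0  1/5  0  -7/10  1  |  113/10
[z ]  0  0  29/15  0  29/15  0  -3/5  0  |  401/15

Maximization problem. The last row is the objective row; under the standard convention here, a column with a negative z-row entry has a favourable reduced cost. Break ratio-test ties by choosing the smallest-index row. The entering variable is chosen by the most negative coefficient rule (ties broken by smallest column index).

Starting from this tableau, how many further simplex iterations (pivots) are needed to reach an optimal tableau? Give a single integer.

2

pivot: s4 in, s3 out → z = 1366/39
pivot: r in, p out → z = 107/3
No improving column remains; optimal.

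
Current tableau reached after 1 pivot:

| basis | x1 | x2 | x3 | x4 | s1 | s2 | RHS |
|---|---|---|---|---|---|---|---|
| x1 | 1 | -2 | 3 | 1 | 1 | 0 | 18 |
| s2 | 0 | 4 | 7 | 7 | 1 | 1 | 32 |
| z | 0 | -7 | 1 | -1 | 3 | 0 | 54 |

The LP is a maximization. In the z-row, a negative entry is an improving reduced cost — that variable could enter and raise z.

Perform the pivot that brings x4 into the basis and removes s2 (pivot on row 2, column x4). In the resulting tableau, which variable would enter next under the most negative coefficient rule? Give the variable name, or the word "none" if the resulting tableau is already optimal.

x2

Pivot element 7. New z-row = old z-row − (-1)·(row 2/7).
Updated z-row coefficients: x1: 0, x2: -45/7, x3: 2, x4: 0, s1: 22/7, s2: 1/7.
The most negative is -45/7 in column x2, so x2 would enter next.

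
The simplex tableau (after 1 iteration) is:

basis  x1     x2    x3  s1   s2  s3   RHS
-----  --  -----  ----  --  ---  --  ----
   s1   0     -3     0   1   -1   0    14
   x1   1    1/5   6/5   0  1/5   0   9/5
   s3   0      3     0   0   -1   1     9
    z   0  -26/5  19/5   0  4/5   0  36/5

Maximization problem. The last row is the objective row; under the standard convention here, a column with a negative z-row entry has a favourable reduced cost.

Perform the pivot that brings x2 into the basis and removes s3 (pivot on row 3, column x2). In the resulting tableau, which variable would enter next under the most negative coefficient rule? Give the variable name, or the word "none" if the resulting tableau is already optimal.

s2

Pivot element 3. New z-row = old z-row − (-26/5)·(row 3/3).
Updated z-row coefficients: x1: 0, x2: 0, x3: 19/5, s1: 0, s2: -14/15, s3: 26/15.
The most negative is -14/15 in column s2, so s2 would enter next.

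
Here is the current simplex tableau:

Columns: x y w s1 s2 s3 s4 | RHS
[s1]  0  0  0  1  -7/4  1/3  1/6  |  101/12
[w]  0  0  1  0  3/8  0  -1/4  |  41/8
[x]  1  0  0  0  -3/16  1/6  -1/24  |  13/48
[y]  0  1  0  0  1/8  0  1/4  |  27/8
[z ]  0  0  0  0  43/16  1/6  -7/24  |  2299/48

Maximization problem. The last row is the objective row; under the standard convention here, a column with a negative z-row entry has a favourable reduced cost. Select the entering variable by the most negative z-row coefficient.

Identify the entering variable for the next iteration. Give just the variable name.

s4

Objective-row coefficients: x: 0, y: 0, w: 0, s1: 0, s2: 43/16, s3: 1/6, s4: -7/24.
The most negative is -7/24 in column s4, so s4 enters.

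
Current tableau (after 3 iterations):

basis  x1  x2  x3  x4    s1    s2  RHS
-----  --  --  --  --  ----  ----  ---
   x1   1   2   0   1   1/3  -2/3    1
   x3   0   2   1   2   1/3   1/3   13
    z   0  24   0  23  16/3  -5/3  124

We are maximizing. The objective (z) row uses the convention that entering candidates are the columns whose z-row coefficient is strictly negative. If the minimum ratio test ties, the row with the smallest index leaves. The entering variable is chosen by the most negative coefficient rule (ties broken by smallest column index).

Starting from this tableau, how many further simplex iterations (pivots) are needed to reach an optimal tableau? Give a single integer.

1

pivot: s2 in, x3 out → z = 189
No improving column remains; optimal.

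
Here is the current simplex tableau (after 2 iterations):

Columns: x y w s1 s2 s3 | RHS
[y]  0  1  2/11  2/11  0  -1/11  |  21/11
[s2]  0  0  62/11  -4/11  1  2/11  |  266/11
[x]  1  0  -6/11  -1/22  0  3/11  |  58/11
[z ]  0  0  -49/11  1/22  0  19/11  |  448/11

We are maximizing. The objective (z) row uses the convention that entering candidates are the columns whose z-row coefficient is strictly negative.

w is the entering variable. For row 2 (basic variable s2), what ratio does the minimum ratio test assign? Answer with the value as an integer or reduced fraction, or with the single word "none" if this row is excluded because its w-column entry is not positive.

Ratio = RHS / (w entry) = (266/11) / (62/11) = 133/31.

133/31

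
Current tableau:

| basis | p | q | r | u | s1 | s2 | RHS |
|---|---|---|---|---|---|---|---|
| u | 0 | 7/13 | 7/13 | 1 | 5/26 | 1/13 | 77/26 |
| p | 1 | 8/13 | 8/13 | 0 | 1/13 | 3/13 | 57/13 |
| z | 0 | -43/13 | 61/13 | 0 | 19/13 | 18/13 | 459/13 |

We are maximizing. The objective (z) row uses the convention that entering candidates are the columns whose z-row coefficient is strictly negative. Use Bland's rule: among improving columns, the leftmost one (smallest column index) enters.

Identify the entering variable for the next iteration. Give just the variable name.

q

Objective-row coefficients: p: 0, q: -43/13, r: 61/13, u: 0, s1: 19/13, s2: 18/13.
Improving columns: q. Bland's rule picks the smallest column index → q.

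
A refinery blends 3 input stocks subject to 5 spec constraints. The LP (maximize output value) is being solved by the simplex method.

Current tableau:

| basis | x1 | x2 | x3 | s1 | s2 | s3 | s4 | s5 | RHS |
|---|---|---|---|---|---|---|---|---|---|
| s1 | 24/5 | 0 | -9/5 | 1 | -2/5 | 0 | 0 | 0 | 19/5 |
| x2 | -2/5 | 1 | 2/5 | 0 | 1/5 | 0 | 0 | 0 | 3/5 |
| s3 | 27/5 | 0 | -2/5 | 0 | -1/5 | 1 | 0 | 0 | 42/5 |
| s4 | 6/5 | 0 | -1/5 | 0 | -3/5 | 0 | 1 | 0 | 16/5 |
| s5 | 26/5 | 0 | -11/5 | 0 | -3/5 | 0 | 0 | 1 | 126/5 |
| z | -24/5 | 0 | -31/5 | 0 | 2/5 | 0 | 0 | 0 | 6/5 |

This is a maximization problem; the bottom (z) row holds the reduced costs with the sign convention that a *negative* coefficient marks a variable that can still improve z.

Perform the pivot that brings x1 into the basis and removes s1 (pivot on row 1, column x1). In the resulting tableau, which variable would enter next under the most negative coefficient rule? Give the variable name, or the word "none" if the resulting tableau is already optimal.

x3

Pivot element 24/5. New z-row = old z-row − (-24/5)·(row 1/(24/5)).
Updated z-row coefficients: x1: 0, x2: 0, x3: -8, s1: 1, s2: 0, s3: 0, s4: 0, s5: 0.
The most negative is -8 in column x3, so x3 would enter next.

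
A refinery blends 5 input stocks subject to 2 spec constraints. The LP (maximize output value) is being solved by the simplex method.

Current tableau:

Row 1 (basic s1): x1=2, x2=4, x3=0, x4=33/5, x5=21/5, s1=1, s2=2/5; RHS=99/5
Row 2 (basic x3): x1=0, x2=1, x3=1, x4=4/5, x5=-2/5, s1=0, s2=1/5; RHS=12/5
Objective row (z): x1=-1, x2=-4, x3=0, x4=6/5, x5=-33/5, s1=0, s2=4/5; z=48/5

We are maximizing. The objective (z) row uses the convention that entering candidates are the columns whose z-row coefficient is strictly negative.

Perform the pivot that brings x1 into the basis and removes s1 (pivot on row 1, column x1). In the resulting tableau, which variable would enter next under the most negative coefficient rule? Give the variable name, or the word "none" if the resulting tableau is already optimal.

Pivot element 2. New z-row = old z-row − (-1)·(row 1/2).
Updated z-row coefficients: x1: 0, x2: -2, x3: 0, x4: 9/2, x5: -9/2, s1: 1/2, s2: 1.
The most negative is -9/2 in column x5, so x5 would enter next.

x5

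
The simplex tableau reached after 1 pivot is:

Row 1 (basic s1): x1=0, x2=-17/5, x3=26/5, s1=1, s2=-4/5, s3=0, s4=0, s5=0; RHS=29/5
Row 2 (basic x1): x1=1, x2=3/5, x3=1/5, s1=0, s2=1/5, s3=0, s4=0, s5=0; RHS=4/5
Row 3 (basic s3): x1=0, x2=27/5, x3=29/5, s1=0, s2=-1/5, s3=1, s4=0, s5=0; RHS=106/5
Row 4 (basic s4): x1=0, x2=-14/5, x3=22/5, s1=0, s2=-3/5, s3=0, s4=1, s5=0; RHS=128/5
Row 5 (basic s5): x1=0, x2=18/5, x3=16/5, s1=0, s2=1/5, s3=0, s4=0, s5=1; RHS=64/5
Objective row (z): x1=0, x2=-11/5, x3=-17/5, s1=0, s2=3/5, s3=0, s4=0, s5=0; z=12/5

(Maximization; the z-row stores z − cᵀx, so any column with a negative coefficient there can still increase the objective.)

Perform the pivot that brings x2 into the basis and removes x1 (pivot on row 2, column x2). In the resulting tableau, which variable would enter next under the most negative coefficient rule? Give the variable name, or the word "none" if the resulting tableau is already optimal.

Pivot element 3/5. New z-row = old z-row − (-11/5)·(row 2/(3/5)).
Updated z-row coefficients: x1: 11/3, x2: 0, x3: -8/3, s1: 0, s2: 4/3, s3: 0, s4: 0, s5: 0.
The most negative is -8/3 in column x3, so x3 would enter next.

x3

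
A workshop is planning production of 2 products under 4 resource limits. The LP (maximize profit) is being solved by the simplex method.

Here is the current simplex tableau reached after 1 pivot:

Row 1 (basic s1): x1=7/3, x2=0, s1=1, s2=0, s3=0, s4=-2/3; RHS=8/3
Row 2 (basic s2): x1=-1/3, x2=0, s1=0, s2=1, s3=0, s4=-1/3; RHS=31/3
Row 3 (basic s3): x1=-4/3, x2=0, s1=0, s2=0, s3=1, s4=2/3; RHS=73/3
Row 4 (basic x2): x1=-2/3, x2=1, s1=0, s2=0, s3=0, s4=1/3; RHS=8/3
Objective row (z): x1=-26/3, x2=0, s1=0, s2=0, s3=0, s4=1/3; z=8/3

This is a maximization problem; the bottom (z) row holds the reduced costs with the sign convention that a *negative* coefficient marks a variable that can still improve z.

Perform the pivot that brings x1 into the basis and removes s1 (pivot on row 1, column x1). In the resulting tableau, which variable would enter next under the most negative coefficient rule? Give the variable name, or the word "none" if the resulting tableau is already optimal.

Pivot element 7/3. New z-row = old z-row − (-26/3)·(row 1/(7/3)).
Updated z-row coefficients: x1: 0, x2: 0, s1: 26/7, s2: 0, s3: 0, s4: -15/7.
The most negative is -15/7 in column s4, so s4 would enter next.

s4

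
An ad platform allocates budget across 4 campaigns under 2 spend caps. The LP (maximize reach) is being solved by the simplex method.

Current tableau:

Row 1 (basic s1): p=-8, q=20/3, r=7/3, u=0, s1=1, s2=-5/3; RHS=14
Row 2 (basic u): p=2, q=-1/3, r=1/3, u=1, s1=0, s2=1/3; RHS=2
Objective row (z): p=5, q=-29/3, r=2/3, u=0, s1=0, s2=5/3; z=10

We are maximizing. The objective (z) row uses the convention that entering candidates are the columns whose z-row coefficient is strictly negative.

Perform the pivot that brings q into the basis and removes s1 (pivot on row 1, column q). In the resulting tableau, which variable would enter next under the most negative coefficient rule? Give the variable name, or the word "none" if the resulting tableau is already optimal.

Pivot element 20/3. New z-row = old z-row − (-29/3)·(row 1/(20/3)).
Updated z-row coefficients: p: -33/5, q: 0, r: 81/20, u: 0, s1: 29/20, s2: -3/4.
The most negative is -33/5 in column p, so p would enter next.

p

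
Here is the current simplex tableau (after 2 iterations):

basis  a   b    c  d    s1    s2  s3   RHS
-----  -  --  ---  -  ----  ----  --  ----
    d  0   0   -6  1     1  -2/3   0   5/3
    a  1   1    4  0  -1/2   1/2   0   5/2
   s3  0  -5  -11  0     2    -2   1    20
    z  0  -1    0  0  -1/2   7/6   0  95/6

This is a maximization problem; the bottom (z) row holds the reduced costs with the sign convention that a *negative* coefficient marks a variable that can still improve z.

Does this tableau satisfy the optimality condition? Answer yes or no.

Column b has objective-row coefficient -1, which is negative; an improving pivot exists, so not yet optimal.

no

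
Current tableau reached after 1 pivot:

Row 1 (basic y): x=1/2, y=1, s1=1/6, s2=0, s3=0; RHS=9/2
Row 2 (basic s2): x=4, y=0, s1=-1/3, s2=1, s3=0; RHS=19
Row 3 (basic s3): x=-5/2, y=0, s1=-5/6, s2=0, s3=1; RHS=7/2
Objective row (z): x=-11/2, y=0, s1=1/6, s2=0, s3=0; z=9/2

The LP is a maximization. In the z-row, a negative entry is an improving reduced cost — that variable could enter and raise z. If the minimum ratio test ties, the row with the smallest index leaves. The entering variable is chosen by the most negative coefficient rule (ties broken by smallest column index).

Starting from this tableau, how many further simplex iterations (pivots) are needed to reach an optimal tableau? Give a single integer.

2

pivot: x in, s2 out → z = 245/8
pivot: s1 in, y out → z = 168/5
No improving column remains; optimal.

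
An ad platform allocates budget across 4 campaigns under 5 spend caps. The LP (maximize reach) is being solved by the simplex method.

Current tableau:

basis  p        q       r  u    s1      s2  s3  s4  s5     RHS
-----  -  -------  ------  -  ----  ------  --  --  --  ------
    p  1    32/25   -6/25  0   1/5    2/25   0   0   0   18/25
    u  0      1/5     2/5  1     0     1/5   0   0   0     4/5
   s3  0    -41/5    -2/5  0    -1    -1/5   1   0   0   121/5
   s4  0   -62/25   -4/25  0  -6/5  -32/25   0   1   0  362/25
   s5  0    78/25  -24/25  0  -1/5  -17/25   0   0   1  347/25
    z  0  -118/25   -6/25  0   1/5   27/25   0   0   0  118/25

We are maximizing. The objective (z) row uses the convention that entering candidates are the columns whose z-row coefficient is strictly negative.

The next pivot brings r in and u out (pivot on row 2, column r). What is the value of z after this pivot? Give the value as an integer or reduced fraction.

26/5

Minimum ratio for r: (4/5)/(2/5) = 2.
z changes by −(z-row coeff of r)·ratio = −(-6/25)·2 = 12/25.
New z = 118/25 + (12/25) = 26/5.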